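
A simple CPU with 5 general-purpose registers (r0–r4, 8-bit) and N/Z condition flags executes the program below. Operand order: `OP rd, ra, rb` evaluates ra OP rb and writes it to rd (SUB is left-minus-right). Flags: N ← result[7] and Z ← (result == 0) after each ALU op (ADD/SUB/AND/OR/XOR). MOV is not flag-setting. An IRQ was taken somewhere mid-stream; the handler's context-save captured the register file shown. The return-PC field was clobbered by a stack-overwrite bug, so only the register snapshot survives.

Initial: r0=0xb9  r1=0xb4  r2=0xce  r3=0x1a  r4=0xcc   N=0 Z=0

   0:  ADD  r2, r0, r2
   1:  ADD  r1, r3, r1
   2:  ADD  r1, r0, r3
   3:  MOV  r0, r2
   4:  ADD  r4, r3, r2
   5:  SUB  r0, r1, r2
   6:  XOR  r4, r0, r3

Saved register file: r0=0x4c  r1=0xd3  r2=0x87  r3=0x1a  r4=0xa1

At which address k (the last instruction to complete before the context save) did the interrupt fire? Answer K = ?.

K = 5

after  0: r0=0xb9 r1=0xb4 r2=0x87 r3=0x1a r4=0xcc  N=1 Z=0
after  1: r0=0xb9 r1=0xce r2=0x87 r3=0x1a r4=0xcc  N=1 Z=0
after  2: r0=0xb9 r1=0xd3 r2=0x87 r3=0x1a r4=0xcc  N=1 Z=0
after  3: r0=0x87 r1=0xd3 r2=0x87 r3=0x1a r4=0xcc  N=1 Z=0
after  4: r0=0x87 r1=0xd3 r2=0x87 r3=0x1a r4=0xa1  N=1 Z=0
after  5: r0=0x4c r1=0xd3 r2=0x87 r3=0x1a r4=0xa1  N=0 Z=0
-- IRQ taken; context saved, return-PC = 6 --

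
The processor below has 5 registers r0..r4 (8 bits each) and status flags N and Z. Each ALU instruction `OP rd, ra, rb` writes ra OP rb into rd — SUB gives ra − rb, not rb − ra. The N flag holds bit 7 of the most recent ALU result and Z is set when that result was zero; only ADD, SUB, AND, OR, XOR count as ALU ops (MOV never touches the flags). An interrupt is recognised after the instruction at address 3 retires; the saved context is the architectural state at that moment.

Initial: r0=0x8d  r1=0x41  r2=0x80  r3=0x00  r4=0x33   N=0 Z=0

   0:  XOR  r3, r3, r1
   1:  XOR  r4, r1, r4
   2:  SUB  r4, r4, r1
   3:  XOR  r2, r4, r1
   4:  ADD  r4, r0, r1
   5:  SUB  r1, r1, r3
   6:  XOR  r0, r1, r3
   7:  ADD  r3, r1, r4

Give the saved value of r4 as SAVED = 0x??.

after  0: r0=0x8d r1=0x41 r2=0x80 r3=0x41 r4=0x33  N=0 Z=0
after  1: r0=0x8d r1=0x41 r2=0x80 r3=0x41 r4=0x72  N=0 Z=0
after  2: r0=0x8d r1=0x41 r2=0x80 r3=0x41 r4=0x31  N=0 Z=0
after  3: r0=0x8d r1=0x41 r2=0x70 r3=0x41 r4=0x31  N=0 Z=0
-- IRQ taken; context saved, return-PC = 4 --

SAVED = 0x31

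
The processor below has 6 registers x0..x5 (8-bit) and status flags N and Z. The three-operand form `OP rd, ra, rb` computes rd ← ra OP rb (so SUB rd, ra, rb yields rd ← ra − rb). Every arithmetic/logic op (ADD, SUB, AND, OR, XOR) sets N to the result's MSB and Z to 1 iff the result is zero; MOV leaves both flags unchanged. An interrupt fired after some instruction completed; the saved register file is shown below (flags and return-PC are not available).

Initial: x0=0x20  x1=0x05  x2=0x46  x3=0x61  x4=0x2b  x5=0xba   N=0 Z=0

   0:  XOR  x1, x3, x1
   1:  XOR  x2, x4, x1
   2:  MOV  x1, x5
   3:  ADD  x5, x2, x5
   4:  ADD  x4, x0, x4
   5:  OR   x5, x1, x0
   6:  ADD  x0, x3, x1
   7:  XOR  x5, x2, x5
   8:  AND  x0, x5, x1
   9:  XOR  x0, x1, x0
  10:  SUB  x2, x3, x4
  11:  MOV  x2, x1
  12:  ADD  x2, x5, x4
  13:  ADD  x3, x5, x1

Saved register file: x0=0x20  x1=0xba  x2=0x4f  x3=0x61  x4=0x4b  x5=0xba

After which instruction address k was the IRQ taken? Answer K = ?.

after  0: x0=0x20 x1=0x64 x2=0x46 x3=0x61 x4=0x2b x5=0xba  N=0 Z=0
after  1: x0=0x20 x1=0x64 x2=0x4f x3=0x61 x4=0x2b x5=0xba  N=0 Z=0
after  2: x0=0x20 x1=0xba x2=0x4f x3=0x61 x4=0x2b x5=0xba  N=0 Z=0
after  3: x0=0x20 x1=0xba x2=0x4f x3=0x61 x4=0x2b x5=0x09  N=0 Z=0
after  4: x0=0x20 x1=0xba x2=0x4f x3=0x61 x4=0x4b x5=0x09  N=0 Z=0
after  5: x0=0x20 x1=0xba x2=0x4f x3=0x61 x4=0x4b x5=0xba  N=1 Z=0
-- IRQ taken; context saved, return-PC = 6 --

K = 5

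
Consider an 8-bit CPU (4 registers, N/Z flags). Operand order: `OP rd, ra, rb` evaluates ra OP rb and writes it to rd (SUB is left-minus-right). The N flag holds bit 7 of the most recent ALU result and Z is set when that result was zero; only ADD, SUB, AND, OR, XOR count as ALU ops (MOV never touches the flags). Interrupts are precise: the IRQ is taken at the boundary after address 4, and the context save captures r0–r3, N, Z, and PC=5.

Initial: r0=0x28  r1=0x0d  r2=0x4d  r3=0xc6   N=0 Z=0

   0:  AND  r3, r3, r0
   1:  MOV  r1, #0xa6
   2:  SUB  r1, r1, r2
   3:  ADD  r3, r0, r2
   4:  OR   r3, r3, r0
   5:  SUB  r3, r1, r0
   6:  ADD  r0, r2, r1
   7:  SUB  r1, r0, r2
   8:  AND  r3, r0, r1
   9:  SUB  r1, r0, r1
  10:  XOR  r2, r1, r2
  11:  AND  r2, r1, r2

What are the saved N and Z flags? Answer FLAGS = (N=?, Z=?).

FLAGS = (N=0, Z=0)

after  0: r0=0x28 r1=0x0d r2=0x4d r3=0x00  N=0 Z=1
after  1: r0=0x28 r1=0xa6 r2=0x4d r3=0x00  N=0 Z=1
after  2: r0=0x28 r1=0x59 r2=0x4d r3=0x00  N=0 Z=0
after  3: r0=0x28 r1=0x59 r2=0x4d r3=0x75  N=0 Z=0
after  4: r0=0x28 r1=0x59 r2=0x4d r3=0x7d  N=0 Z=0
-- IRQ taken; context saved, return-PC = 5 --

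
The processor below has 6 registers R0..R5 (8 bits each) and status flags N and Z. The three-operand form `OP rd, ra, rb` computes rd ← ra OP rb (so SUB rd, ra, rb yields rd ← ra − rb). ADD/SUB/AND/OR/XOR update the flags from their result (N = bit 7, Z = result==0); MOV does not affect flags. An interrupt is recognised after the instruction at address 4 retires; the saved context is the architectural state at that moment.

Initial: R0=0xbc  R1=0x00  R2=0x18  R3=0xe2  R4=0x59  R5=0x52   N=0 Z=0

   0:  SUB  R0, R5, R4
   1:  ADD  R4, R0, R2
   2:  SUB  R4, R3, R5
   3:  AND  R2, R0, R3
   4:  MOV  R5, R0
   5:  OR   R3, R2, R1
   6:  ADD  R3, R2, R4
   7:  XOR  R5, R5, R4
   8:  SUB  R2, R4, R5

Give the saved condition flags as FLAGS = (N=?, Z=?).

FLAGS = (N=1, Z=0)

after  0: R0=0xf9 R1=0x00 R2=0x18 R3=0xe2 R4=0x59 R5=0x52  N=1 Z=0
after  1: R0=0xf9 R1=0x00 R2=0x18 R3=0xe2 R4=0x11 R5=0x52  N=0 Z=0
after  2: R0=0xf9 R1=0x00 R2=0x18 R3=0xe2 R4=0x90 R5=0x52  N=1 Z=0
after  3: R0=0xf9 R1=0x00 R2=0xe0 R3=0xe2 R4=0x90 R5=0x52  N=1 Z=0
after  4: R0=0xf9 R1=0x00 R2=0xe0 R3=0xe2 R4=0x90 R5=0xf9  N=1 Z=0
-- IRQ taken; context saved, return-PC = 5 --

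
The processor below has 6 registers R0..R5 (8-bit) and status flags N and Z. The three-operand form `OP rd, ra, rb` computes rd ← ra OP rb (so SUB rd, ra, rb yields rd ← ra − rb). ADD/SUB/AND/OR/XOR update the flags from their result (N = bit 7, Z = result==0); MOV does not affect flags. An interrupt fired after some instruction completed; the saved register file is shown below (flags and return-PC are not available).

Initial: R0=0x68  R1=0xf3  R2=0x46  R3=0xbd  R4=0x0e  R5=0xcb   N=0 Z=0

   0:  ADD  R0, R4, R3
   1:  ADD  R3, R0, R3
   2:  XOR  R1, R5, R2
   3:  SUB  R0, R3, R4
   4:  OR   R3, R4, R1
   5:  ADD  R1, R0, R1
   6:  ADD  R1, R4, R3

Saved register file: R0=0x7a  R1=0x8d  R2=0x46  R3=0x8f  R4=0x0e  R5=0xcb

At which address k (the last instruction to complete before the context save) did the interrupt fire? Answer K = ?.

K = 4

after  0: R0=0xcb R1=0xf3 R2=0x46 R3=0xbd R4=0x0e R5=0xcb  N=1 Z=0
after  1: R0=0xcb R1=0xf3 R2=0x46 R3=0x88 R4=0x0e R5=0xcb  N=1 Z=0
after  2: R0=0xcb R1=0x8d R2=0x46 R3=0x88 R4=0x0e R5=0xcb  N=1 Z=0
after  3: R0=0x7a R1=0x8d R2=0x46 R3=0x88 R4=0x0e R5=0xcb  N=0 Z=0
after  4: R0=0x7a R1=0x8d R2=0x46 R3=0x8f R4=0x0e R5=0xcb  N=1 Z=0
-- IRQ taken; context saved, return-PC = 5 --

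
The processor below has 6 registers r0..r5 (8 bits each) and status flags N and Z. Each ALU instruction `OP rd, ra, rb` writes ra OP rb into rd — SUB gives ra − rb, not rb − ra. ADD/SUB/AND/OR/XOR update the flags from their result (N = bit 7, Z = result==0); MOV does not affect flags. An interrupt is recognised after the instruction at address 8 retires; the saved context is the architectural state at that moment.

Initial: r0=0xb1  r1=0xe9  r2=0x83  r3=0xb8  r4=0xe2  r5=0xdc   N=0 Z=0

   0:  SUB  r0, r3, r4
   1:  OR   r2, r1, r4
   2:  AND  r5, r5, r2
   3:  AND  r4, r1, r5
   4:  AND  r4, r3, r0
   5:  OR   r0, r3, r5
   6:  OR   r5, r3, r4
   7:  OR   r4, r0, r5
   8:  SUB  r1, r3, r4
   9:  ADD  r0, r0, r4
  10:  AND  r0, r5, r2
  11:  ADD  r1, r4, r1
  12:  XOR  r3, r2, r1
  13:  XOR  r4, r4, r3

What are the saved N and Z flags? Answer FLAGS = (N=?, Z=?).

FLAGS = (N=1, Z=0)

after  0: r0=0xd6 r1=0xe9 r2=0x83 r3=0xb8 r4=0xe2 r5=0xdc  N=1 Z=0
after  1: r0=0xd6 r1=0xe9 r2=0xeb r3=0xb8 r4=0xe2 r5=0xdc  N=1 Z=0
after  2: r0=0xd6 r1=0xe9 r2=0xeb r3=0xb8 r4=0xe2 r5=0xc8  N=1 Z=0
after  3: r0=0xd6 r1=0xe9 r2=0xeb r3=0xb8 r4=0xc8 r5=0xc8  N=1 Z=0
after  4: r0=0xd6 r1=0xe9 r2=0xeb r3=0xb8 r4=0x90 r5=0xc8  N=1 Z=0
after  5: r0=0xf8 r1=0xe9 r2=0xeb r3=0xb8 r4=0x90 r5=0xc8  N=1 Z=0
after  6: r0=0xf8 r1=0xe9 r2=0xeb r3=0xb8 r4=0x90 r5=0xb8  N=1 Z=0
after  7: r0=0xf8 r1=0xe9 r2=0xeb r3=0xb8 r4=0xf8 r5=0xb8  N=1 Z=0
after  8: r0=0xf8 r1=0xc0 r2=0xeb r3=0xb8 r4=0xf8 r5=0xb8  N=1 Z=0
-- IRQ taken; context saved, return-PC = 9 --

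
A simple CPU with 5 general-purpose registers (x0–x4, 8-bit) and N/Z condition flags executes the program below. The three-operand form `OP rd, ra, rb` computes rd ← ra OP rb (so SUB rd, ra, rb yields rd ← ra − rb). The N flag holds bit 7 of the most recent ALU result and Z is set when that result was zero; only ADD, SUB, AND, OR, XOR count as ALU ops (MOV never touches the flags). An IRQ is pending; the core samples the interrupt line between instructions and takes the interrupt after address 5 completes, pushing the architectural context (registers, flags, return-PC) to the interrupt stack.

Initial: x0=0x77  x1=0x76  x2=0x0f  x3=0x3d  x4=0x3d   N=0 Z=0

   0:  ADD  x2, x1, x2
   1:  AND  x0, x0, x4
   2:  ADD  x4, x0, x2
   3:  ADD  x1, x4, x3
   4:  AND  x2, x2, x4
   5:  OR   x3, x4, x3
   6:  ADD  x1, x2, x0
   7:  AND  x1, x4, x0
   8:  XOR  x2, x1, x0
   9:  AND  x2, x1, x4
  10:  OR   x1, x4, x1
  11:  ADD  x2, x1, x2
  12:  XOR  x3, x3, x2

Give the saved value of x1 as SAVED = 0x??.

after  0: x0=0x77 x1=0x76 x2=0x85 x3=0x3d x4=0x3d  N=1 Z=0
after  1: x0=0x35 x1=0x76 x2=0x85 x3=0x3d x4=0x3d  N=0 Z=0
after  2: x0=0x35 x1=0x76 x2=0x85 x3=0x3d x4=0xba  N=1 Z=0
after  3: x0=0x35 x1=0xf7 x2=0x85 x3=0x3d x4=0xba  N=1 Z=0
after  4: x0=0x35 x1=0xf7 x2=0x80 x3=0x3d x4=0xba  N=1 Z=0
after  5: x0=0x35 x1=0xf7 x2=0x80 x3=0xbf x4=0xba  N=1 Z=0
-- IRQ taken; context saved, return-PC = 6 --

SAVED = 0xf7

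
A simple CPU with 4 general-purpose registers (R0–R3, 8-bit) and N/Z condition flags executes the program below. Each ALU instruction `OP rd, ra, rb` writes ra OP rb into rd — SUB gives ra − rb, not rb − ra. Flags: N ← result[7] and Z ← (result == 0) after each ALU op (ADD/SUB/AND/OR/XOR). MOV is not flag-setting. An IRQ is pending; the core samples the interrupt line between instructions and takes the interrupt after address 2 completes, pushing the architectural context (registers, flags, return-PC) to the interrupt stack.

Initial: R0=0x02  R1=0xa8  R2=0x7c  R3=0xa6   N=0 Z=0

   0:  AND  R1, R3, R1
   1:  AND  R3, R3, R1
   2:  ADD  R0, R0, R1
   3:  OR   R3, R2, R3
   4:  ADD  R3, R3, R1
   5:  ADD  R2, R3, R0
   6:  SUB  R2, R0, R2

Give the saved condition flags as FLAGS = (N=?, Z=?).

after  0: R0=0x02 R1=0xa0 R2=0x7c R3=0xa6  N=1 Z=0
after  1: R0=0x02 R1=0xa0 R2=0x7c R3=0xa0  N=1 Z=0
after  2: R0=0xa2 R1=0xa0 R2=0x7c R3=0xa0  N=1 Z=0
-- IRQ taken; context saved, return-PC = 3 --

FLAGS = (N=1, Z=0)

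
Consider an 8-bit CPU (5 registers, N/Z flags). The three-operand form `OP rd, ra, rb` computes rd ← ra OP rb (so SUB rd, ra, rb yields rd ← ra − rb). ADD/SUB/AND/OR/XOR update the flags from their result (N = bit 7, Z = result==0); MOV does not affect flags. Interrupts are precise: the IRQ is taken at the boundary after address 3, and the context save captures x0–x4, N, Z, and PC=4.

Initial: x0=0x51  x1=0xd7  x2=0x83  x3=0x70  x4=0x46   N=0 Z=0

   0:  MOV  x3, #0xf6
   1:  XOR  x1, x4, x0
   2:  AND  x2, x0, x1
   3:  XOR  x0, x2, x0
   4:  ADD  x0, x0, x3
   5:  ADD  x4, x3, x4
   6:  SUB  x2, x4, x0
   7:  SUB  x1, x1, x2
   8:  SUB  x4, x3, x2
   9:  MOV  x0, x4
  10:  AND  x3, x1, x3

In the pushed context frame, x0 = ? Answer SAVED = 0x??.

after  0: x0=0x51 x1=0xd7 x2=0x83 x3=0xf6 x4=0x46  N=0 Z=0
after  1: x0=0x51 x1=0x17 x2=0x83 x3=0xf6 x4=0x46  N=0 Z=0
after  2: x0=0x51 x1=0x17 x2=0x11 x3=0xf6 x4=0x46  N=0 Z=0
after  3: x0=0x40 x1=0x17 x2=0x11 x3=0xf6 x4=0x46  N=0 Z=0
-- IRQ taken; context saved, return-PC = 4 --

SAVED = 0x40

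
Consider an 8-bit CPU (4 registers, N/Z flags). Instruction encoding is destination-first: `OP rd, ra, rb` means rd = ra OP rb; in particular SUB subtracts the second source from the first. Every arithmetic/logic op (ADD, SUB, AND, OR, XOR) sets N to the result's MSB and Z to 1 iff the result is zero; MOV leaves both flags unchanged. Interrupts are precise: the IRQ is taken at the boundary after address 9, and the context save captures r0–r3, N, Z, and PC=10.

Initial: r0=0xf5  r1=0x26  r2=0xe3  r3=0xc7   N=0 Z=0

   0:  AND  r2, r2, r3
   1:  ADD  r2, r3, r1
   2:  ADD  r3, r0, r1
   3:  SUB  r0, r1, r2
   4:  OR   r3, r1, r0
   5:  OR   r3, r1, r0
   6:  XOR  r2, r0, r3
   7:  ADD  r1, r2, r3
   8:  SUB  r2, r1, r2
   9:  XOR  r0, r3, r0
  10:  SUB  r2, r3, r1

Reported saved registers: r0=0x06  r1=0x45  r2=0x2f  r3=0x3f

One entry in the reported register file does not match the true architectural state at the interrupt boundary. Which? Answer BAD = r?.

after  0: r0=0xf5 r1=0x26 r2=0xc3 r3=0xc7  N=1 Z=0
after  1: r0=0xf5 r1=0x26 r2=0xed r3=0xc7  N=1 Z=0
after  2: r0=0xf5 r1=0x26 r2=0xed r3=0x1b  N=0 Z=0
after  3: r0=0x39 r1=0x26 r2=0xed r3=0x1b  N=0 Z=0
after  4: r0=0x39 r1=0x26 r2=0xed r3=0x3f  N=0 Z=0
after  5: r0=0x39 r1=0x26 r2=0xed r3=0x3f  N=0 Z=0
after  6: r0=0x39 r1=0x26 r2=0x06 r3=0x3f  N=0 Z=0
after  7: r0=0x39 r1=0x45 r2=0x06 r3=0x3f  N=0 Z=0
after  8: r0=0x39 r1=0x45 r2=0x3f r3=0x3f  N=0 Z=0
after  9: r0=0x06 r1=0x45 r2=0x3f r3=0x3f  N=0 Z=0
-- IRQ taken; context saved, return-PC = 10 --
mismatch: r2: reported 0x2f vs actual 0x3f

BAD = r2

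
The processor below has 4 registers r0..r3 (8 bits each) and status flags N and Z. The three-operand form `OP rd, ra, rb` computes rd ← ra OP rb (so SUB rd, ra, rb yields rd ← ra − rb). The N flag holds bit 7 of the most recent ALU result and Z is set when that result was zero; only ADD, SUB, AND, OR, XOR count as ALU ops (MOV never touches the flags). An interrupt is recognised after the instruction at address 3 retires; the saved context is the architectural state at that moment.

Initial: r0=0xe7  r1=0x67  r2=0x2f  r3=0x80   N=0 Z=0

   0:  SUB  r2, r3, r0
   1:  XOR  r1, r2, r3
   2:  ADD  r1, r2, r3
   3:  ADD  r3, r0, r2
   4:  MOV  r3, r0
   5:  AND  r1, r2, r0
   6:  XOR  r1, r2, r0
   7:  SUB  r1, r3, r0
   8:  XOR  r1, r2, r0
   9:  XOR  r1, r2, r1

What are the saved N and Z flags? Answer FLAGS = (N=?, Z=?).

FLAGS = (N=1, Z=0)

after  0: r0=0xe7 r1=0x67 r2=0x99 r3=0x80  N=1 Z=0
after  1: r0=0xe7 r1=0x19 r2=0x99 r3=0x80  N=0 Z=0
after  2: r0=0xe7 r1=0x19 r2=0x99 r3=0x80  N=0 Z=0
after  3: r0=0xe7 r1=0x19 r2=0x99 r3=0x80  N=1 Z=0
-- IRQ taken; context saved, return-PC = 4 --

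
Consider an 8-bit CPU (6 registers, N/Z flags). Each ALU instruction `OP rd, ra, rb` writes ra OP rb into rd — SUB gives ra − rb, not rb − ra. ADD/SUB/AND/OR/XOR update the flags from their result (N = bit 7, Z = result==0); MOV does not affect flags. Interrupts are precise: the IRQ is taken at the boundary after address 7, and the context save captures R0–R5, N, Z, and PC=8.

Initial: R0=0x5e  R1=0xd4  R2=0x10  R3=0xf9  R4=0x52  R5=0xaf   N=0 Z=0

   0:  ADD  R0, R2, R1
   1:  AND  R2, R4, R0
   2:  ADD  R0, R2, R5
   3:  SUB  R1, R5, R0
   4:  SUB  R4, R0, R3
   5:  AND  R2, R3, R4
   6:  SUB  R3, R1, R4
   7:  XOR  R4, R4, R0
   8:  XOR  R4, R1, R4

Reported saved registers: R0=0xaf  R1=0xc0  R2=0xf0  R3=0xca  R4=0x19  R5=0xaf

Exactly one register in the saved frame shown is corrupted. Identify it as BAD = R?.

after  0: R0=0xe4 R1=0xd4 R2=0x10 R3=0xf9 R4=0x52 R5=0xaf  N=1 Z=0
after  1: R0=0xe4 R1=0xd4 R2=0x40 R3=0xf9 R4=0x52 R5=0xaf  N=0 Z=0
after  2: R0=0xef R1=0xd4 R2=0x40 R3=0xf9 R4=0x52 R5=0xaf  N=1 Z=0
after  3: R0=0xef R1=0xc0 R2=0x40 R3=0xf9 R4=0x52 R5=0xaf  N=1 Z=0
after  4: R0=0xef R1=0xc0 R2=0x40 R3=0xf9 R4=0xf6 R5=0xaf  N=1 Z=0
after  5: R0=0xef R1=0xc0 R2=0xf0 R3=0xf9 R4=0xf6 R5=0xaf  N=1 Z=0
after  6: R0=0xef R1=0xc0 R2=0xf0 R3=0xca R4=0xf6 R5=0xaf  N=1 Z=0
after  7: R0=0xef R1=0xc0 R2=0xf0 R3=0xca R4=0x19 R5=0xaf  N=0 Z=0
-- IRQ taken; context saved, return-PC = 8 --
mismatch: R0: reported 0xaf vs actual 0xef

BAD = R0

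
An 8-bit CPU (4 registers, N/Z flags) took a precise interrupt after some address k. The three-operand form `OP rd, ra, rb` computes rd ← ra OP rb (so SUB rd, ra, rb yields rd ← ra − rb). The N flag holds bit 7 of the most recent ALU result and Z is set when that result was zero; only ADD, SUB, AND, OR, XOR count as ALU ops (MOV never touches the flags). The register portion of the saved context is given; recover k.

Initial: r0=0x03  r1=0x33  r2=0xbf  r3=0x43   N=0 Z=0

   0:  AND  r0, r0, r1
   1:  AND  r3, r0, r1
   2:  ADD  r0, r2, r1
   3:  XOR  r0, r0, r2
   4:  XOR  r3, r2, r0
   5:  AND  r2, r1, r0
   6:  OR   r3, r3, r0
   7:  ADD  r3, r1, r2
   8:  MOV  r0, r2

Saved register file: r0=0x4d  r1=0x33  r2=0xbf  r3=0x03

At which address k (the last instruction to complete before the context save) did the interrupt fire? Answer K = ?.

K = 3

after  0: r0=0x03 r1=0x33 r2=0xbf r3=0x43  N=0 Z=0
after  1: r0=0x03 r1=0x33 r2=0xbf r3=0x03  N=0 Z=0
after  2: r0=0xf2 r1=0x33 r2=0xbf r3=0x03  N=1 Z=0
after  3: r0=0x4d r1=0x33 r2=0xbf r3=0x03  N=0 Z=0
-- IRQ taken; context saved, return-PC = 4 --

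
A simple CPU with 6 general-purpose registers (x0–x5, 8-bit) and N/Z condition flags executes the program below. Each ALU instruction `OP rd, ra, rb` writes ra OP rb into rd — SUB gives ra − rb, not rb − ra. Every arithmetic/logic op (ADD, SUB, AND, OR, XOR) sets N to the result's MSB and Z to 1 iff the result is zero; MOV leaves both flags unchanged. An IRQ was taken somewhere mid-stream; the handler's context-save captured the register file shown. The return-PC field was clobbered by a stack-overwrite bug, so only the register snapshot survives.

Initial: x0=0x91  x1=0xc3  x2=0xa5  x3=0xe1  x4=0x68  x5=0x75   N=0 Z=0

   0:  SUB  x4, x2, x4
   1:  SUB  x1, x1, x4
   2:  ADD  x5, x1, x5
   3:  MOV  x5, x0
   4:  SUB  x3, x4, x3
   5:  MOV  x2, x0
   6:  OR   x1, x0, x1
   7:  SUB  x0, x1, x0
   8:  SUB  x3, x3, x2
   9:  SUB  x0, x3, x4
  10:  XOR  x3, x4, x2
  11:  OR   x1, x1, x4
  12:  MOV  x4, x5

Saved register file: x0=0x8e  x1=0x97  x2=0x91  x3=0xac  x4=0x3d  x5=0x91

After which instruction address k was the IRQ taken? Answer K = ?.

K = 10

after  0: x0=0x91 x1=0xc3 x2=0xa5 x3=0xe1 x4=0x3d x5=0x75  N=0 Z=0
after  1: x0=0x91 x1=0x86 x2=0xa5 x3=0xe1 x4=0x3d x5=0x75  N=1 Z=0
after  2: x0=0x91 x1=0x86 x2=0xa5 x3=0xe1 x4=0x3d x5=0xfb  N=1 Z=0
after  3: x0=0x91 x1=0x86 x2=0xa5 x3=0xe1 x4=0x3d x5=0x91  N=1 Z=0
after  4: x0=0x91 x1=0x86 x2=0xa5 x3=0x5c x4=0x3d x5=0x91  N=0 Z=0
after  5: x0=0x91 x1=0x86 x2=0x91 x3=0x5c x4=0x3d x5=0x91  N=0 Z=0
after  6: x0=0x91 x1=0x97 x2=0x91 x3=0x5c x4=0x3d x5=0x91  N=1 Z=0
after  7: x0=0x06 x1=0x97 x2=0x91 x3=0x5c x4=0x3d x5=0x91  N=0 Z=0
after  8: x0=0x06 x1=0x97 x2=0x91 x3=0xcb x4=0x3d x5=0x91  N=1 Z=0
after  9: x0=0x8e x1=0x97 x2=0x91 x3=0xcb x4=0x3d x5=0x91  N=1 Z=0
after 10: x0=0x8e x1=0x97 x2=0x91 x3=0xac x4=0x3d x5=0x91  N=1 Z=0
-- IRQ taken; context saved, return-PC = 11 --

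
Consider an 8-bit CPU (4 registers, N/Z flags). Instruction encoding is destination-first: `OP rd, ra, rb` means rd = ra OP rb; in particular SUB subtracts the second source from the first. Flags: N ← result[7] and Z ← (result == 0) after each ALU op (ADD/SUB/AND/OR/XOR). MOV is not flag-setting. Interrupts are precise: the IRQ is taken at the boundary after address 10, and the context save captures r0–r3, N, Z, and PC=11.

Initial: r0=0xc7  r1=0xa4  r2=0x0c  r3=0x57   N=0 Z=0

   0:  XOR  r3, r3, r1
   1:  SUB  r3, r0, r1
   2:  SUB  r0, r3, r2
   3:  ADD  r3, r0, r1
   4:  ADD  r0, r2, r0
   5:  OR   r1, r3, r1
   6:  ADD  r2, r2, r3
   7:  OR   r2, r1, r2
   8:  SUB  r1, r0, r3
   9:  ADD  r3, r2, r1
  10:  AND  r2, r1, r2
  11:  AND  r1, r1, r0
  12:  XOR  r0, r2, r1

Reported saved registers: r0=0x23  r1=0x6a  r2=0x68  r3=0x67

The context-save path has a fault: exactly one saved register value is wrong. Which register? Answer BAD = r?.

BAD = r1

after  0: r0=0xc7 r1=0xa4 r2=0x0c r3=0xf3  N=1 Z=0
after  1: r0=0xc7 r1=0xa4 r2=0x0c r3=0x23  N=0 Z=0
after  2: r0=0x17 r1=0xa4 r2=0x0c r3=0x23  N=0 Z=0
after  3: r0=0x17 r1=0xa4 r2=0x0c r3=0xbb  N=1 Z=0
after  4: r0=0x23 r1=0xa4 r2=0x0c r3=0xbb  N=0 Z=0
after  5: r0=0x23 r1=0xbf r2=0x0c r3=0xbb  N=1 Z=0
after  6: r0=0x23 r1=0xbf r2=0xc7 r3=0xbb  N=1 Z=0
after  7: r0=0x23 r1=0xbf r2=0xff r3=0xbb  N=1 Z=0
after  8: r0=0x23 r1=0x68 r2=0xff r3=0xbb  N=0 Z=0
after  9: r0=0x23 r1=0x68 r2=0xff r3=0x67  N=0 Z=0
after 10: r0=0x23 r1=0x68 r2=0x68 r3=0x67  N=0 Z=0
-- IRQ taken; context saved, return-PC = 11 --
mismatch: r1: reported 0x6a vs actual 0x68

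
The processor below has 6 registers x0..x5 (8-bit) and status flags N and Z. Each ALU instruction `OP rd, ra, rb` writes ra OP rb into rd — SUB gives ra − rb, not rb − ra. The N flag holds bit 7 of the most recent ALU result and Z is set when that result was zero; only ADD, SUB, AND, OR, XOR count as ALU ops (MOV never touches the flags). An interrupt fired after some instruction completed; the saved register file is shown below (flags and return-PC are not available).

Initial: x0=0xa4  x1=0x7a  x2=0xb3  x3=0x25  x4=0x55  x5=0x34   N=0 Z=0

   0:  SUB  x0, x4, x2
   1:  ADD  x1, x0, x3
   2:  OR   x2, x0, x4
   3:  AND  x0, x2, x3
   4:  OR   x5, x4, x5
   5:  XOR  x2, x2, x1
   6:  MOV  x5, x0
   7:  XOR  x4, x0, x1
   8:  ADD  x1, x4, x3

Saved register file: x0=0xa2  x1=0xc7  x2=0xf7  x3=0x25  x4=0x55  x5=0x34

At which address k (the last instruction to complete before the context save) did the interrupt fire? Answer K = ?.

after  0: x0=0xa2 x1=0x7a x2=0xb3 x3=0x25 x4=0x55 x5=0x34  N=1 Z=0
after  1: x0=0xa2 x1=0xc7 x2=0xb3 x3=0x25 x4=0x55 x5=0x34  N=1 Z=0
after  2: x0=0xa2 x1=0xc7 x2=0xf7 x3=0x25 x4=0x55 x5=0x34  N=1 Z=0
-- IRQ taken; context saved, return-PC = 3 --

K = 2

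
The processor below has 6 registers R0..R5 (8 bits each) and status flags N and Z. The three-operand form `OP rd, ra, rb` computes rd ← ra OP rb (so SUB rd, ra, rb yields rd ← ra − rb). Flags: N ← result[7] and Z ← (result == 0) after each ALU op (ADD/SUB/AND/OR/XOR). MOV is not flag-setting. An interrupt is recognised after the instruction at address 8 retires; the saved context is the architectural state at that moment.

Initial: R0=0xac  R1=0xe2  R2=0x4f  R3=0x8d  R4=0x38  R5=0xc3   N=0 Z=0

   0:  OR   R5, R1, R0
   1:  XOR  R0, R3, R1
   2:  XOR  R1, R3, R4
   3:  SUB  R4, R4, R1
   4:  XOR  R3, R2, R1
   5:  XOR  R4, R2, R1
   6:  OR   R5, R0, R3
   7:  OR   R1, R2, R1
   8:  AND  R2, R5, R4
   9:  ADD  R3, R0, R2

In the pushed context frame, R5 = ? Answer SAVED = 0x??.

SAVED = 0xff

after  0: R0=0xac R1=0xe2 R2=0x4f R3=0x8d R4=0x38 R5=0xee  N=1 Z=0
after  1: R0=0x6f R1=0xe2 R2=0x4f R3=0x8d R4=0x38 R5=0xee  N=0 Z=0
after  2: R0=0x6f R1=0xb5 R2=0x4f R3=0x8d R4=0x38 R5=0xee  N=1 Z=0
after  3: R0=0x6f R1=0xb5 R2=0x4f R3=0x8d R4=0x83 R5=0xee  N=1 Z=0
after  4: R0=0x6f R1=0xb5 R2=0x4f R3=0xfa R4=0x83 R5=0xee  N=1 Z=0
after  5: R0=0x6f R1=0xb5 R2=0x4f R3=0xfa R4=0xfa R5=0xee  N=1 Z=0
after  6: R0=0x6f R1=0xb5 R2=0x4f R3=0xfa R4=0xfa R5=0xff  N=1 Z=0
after  7: R0=0x6f R1=0xff R2=0x4f R3=0xfa R4=0xfa R5=0xff  N=1 Z=0
after  8: R0=0x6f R1=0xff R2=0xfa R3=0xfa R4=0xfa R5=0xff  N=1 Z=0
-- IRQ taken; context saved, return-PC = 9 --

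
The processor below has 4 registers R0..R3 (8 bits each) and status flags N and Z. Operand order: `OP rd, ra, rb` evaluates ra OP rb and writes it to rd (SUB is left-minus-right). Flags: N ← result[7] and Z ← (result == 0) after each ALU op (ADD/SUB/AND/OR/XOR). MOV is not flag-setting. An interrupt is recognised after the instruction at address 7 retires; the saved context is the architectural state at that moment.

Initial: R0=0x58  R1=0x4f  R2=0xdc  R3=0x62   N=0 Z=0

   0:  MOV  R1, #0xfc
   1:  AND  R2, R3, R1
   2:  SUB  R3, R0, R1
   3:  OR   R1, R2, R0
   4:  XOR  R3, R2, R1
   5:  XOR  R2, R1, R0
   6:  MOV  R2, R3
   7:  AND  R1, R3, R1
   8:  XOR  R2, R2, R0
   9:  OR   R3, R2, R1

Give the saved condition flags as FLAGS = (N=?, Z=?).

FLAGS = (N=0, Z=0)

after  0: R0=0x58 R1=0xfc R2=0xdc R3=0x62  N=0 Z=0
after  1: R0=0x58 R1=0xfc R2=0x60 R3=0x62  N=0 Z=0
after  2: R0=0x58 R1=0xfc R2=0x60 R3=0x5c  N=0 Z=0
after  3: R0=0x58 R1=0x78 R2=0x60 R3=0x5c  N=0 Z=0
after  4: R0=0x58 R1=0x78 R2=0x60 R3=0x18  N=0 Z=0
after  5: R0=0x58 R1=0x78 R2=0x20 R3=0x18  N=0 Z=0
after  6: R0=0x58 R1=0x78 R2=0x18 R3=0x18  N=0 Z=0
after  7: R0=0x58 R1=0x18 R2=0x18 R3=0x18  N=0 Z=0
-- IRQ taken; context saved, return-PC = 8 --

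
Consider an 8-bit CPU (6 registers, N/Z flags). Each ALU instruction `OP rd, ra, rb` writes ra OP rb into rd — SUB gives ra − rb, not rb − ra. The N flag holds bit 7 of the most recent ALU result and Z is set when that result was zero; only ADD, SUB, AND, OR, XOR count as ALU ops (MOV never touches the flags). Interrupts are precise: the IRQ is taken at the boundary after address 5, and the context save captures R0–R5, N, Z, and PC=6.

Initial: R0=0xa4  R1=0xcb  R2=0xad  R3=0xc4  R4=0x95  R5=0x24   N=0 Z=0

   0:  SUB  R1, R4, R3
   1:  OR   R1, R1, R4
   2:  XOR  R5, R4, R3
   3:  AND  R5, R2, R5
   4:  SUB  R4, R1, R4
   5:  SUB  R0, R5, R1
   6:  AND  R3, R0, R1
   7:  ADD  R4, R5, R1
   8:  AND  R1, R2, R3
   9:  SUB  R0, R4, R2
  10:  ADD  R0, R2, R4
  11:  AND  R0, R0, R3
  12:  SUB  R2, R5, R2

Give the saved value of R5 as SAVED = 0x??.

SAVED = 0x01

after  0: R0=0xa4 R1=0xd1 R2=0xad R3=0xc4 R4=0x95 R5=0x24  N=1 Z=0
after  1: R0=0xa4 R1=0xd5 R2=0xad R3=0xc4 R4=0x95 R5=0x24  N=1 Z=0
after  2: R0=0xa4 R1=0xd5 R2=0xad R3=0xc4 R4=0x95 R5=0x51  N=0 Z=0
after  3: R0=0xa4 R1=0xd5 R2=0xad R3=0xc4 R4=0x95 R5=0x01  N=0 Z=0
after  4: R0=0xa4 R1=0xd5 R2=0xad R3=0xc4 R4=0x40 R5=0x01  N=0 Z=0
after  5: R0=0x2c R1=0xd5 R2=0xad R3=0xc4 R4=0x40 R5=0x01  N=0 Z=0
-- IRQ taken; context saved, return-PC = 6 --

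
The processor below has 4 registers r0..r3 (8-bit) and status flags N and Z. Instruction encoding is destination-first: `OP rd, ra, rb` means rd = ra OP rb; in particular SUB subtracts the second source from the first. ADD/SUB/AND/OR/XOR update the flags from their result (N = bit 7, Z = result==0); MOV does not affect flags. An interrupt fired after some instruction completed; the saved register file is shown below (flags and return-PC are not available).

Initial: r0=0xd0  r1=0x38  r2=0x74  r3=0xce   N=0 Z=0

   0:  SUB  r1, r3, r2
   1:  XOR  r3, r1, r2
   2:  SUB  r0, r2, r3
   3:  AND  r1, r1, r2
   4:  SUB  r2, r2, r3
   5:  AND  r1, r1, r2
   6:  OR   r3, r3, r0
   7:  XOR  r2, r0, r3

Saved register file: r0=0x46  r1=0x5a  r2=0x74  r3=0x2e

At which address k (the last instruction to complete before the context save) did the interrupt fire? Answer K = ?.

K = 2

after  0: r0=0xd0 r1=0x5a r2=0x74 r3=0xce  N=0 Z=0
after  1: r0=0xd0 r1=0x5a r2=0x74 r3=0x2e  N=0 Z=0
after  2: r0=0x46 r1=0x5a r2=0x74 r3=0x2e  N=0 Z=0
-- IRQ taken; context saved, return-PC = 3 --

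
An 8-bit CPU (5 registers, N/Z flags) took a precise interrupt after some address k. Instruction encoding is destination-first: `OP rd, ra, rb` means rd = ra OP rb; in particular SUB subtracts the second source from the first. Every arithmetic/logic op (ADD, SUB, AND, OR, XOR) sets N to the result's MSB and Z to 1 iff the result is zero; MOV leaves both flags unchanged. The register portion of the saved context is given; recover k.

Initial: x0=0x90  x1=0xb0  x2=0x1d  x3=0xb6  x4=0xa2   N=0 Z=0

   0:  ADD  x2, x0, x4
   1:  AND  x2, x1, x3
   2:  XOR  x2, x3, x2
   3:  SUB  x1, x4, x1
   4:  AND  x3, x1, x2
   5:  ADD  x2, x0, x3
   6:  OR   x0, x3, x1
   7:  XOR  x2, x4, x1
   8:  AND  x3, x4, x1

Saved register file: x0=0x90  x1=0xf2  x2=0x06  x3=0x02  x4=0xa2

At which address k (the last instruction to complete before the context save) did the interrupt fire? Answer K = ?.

after  0: x0=0x90 x1=0xb0 x2=0x32 x3=0xb6 x4=0xa2  N=0 Z=0
after  1: x0=0x90 x1=0xb0 x2=0xb0 x3=0xb6 x4=0xa2  N=1 Z=0
after  2: x0=0x90 x1=0xb0 x2=0x06 x3=0xb6 x4=0xa2  N=0 Z=0
after  3: x0=0x90 x1=0xf2 x2=0x06 x3=0xb6 x4=0xa2  N=1 Z=0
after  4: x0=0x90 x1=0xf2 x2=0x06 x3=0x02 x4=0xa2  N=0 Z=0
-- IRQ taken; context saved, return-PC = 5 --

K = 4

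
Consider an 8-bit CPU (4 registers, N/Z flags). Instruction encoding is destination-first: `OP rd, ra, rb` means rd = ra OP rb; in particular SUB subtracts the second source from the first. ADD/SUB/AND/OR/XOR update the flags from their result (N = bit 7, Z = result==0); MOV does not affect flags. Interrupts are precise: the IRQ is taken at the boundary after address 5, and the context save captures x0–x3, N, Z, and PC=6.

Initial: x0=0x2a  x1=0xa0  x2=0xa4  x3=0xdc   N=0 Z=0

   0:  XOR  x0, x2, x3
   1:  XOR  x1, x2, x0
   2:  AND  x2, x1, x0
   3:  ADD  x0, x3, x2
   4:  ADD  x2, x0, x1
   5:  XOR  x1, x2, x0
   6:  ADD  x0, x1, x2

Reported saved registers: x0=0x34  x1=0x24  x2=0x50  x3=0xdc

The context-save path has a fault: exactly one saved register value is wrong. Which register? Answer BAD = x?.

after  0: x0=0x78 x1=0xa0 x2=0xa4 x3=0xdc  N=0 Z=0
after  1: x0=0x78 x1=0xdc x2=0xa4 x3=0xdc  N=1 Z=0
after  2: x0=0x78 x1=0xdc x2=0x58 x3=0xdc  N=0 Z=0
after  3: x0=0x34 x1=0xdc x2=0x58 x3=0xdc  N=0 Z=0
after  4: x0=0x34 x1=0xdc x2=0x10 x3=0xdc  N=0 Z=0
after  5: x0=0x34 x1=0x24 x2=0x10 x3=0xdc  N=0 Z=0
-- IRQ taken; context saved, return-PC = 6 --
mismatch: x2: reported 0x50 vs actual 0x10

BAD = x2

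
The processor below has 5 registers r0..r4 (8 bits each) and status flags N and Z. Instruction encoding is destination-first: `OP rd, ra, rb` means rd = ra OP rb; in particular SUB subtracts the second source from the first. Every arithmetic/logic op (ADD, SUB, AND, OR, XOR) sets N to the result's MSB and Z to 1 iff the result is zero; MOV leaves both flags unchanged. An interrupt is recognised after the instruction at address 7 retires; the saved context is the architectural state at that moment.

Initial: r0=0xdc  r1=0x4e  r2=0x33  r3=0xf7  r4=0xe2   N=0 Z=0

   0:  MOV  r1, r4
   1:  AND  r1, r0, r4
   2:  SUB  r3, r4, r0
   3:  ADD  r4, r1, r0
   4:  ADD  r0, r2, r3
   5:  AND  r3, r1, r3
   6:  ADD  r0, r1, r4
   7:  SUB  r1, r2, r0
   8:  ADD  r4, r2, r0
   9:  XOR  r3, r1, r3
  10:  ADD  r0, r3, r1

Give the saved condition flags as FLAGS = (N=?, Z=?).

FLAGS = (N=1, Z=0)

after  0: r0=0xdc r1=0xe2 r2=0x33 r3=0xf7 r4=0xe2  N=0 Z=0
after  1: r0=0xdc r1=0xc0 r2=0x33 r3=0xf7 r4=0xe2  N=1 Z=0
after  2: r0=0xdc r1=0xc0 r2=0x33 r3=0x06 r4=0xe2  N=0 Z=0
after  3: r0=0xdc r1=0xc0 r2=0x33 r3=0x06 r4=0x9c  N=1 Z=0
after  4: r0=0x39 r1=0xc0 r2=0x33 r3=0x06 r4=0x9c  N=0 Z=0
after  5: r0=0x39 r1=0xc0 r2=0x33 r3=0x00 r4=0x9c  N=0 Z=1
after  6: r0=0x5c r1=0xc0 r2=0x33 r3=0x00 r4=0x9c  N=0 Z=0
after  7: r0=0x5c r1=0xd7 r2=0x33 r3=0x00 r4=0x9c  N=1 Z=0
-- IRQ taken; context saved, return-PC = 8 --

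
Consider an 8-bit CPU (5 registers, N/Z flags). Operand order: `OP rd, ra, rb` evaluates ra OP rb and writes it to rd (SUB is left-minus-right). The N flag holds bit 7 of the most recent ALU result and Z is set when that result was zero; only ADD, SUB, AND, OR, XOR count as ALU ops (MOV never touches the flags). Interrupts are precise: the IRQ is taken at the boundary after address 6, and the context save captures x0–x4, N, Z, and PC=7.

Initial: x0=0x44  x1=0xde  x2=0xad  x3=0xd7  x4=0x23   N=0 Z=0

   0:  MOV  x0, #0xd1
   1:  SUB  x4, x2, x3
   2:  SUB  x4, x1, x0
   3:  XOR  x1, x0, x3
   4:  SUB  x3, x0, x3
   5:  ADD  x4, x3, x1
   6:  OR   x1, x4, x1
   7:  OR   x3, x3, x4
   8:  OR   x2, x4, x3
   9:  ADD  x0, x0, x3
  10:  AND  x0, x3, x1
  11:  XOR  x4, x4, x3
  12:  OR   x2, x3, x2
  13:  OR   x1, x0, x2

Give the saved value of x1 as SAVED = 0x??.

after  0: x0=0xd1 x1=0xde x2=0xad x3=0xd7 x4=0x23  N=0 Z=0
after  1: x0=0xd1 x1=0xde x2=0xad x3=0xd7 x4=0xd6  N=1 Z=0
after  2: x0=0xd1 x1=0xde x2=0xad x3=0xd7 x4=0x0d  N=0 Z=0
after  3: x0=0xd1 x1=0x06 x2=0xad x3=0xd7 x4=0x0d  N=0 Z=0
after  4: x0=0xd1 x1=0x06 x2=0xad x3=0xfa x4=0x0d  N=1 Z=0
after  5: x0=0xd1 x1=0x06 x2=0xad x3=0xfa x4=0x00  N=0 Z=1
after  6: x0=0xd1 x1=0x06 x2=0xad x3=0xfa x4=0x00  N=0 Z=0
-- IRQ taken; context saved, return-PC = 7 --

SAVED = 0x06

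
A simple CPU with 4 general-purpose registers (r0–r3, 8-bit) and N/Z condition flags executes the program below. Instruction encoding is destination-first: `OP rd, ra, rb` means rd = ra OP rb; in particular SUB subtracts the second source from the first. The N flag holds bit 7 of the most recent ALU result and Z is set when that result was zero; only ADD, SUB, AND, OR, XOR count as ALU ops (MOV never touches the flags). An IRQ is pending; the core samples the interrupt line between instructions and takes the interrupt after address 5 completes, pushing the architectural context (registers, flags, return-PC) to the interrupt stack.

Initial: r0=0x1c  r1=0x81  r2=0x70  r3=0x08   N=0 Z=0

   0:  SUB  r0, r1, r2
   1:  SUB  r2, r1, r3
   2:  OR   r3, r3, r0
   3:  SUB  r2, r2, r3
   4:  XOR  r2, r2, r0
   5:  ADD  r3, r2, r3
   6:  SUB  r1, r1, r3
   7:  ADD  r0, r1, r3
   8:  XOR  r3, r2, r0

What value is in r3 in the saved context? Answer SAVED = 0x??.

SAVED = 0x8a

after  0: r0=0x11 r1=0x81 r2=0x70 r3=0x08  N=0 Z=0
after  1: r0=0x11 r1=0x81 r2=0x79 r3=0x08  N=0 Z=0
after  2: r0=0x11 r1=0x81 r2=0x79 r3=0x19  N=0 Z=0
after  3: r0=0x11 r1=0x81 r2=0x60 r3=0x19  N=0 Z=0
after  4: r0=0x11 r1=0x81 r2=0x71 r3=0x19  N=0 Z=0
after  5: r0=0x11 r1=0x81 r2=0x71 r3=0x8a  N=1 Z=0
-- IRQ taken; context saved, return-PC = 6 --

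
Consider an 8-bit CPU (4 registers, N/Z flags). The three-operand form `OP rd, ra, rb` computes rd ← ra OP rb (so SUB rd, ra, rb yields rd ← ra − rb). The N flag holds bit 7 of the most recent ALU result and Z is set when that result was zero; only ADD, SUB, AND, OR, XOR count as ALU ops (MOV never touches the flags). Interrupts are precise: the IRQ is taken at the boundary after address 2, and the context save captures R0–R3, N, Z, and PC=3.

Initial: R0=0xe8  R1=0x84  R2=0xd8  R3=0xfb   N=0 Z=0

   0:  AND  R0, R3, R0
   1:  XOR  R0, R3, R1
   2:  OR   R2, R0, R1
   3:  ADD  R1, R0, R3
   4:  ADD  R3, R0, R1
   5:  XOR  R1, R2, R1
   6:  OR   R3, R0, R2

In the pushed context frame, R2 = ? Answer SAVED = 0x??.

after  0: R0=0xe8 R1=0x84 R2=0xd8 R3=0xfb  N=1 Z=0
after  1: R0=0x7f R1=0x84 R2=0xd8 R3=0xfb  N=0 Z=0
after  2: R0=0x7f R1=0x84 R2=0xff R3=0xfb  N=1 Z=0
-- IRQ taken; context saved, return-PC = 3 --

SAVED = 0xff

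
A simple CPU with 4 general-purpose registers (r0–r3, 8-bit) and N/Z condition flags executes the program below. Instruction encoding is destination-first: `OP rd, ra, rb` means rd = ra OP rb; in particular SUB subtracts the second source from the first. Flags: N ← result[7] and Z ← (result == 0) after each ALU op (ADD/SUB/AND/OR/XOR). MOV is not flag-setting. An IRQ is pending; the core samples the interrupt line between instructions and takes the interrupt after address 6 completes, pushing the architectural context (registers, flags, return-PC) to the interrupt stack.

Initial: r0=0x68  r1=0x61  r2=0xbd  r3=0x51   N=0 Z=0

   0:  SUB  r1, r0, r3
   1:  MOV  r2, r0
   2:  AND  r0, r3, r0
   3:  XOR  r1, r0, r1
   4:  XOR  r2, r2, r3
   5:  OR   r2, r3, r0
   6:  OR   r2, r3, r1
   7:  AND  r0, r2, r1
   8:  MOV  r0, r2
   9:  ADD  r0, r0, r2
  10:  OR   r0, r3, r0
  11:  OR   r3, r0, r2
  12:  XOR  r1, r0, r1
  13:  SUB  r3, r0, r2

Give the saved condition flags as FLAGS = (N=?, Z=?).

FLAGS = (N=0, Z=0)

after  0: r0=0x68 r1=0x17 r2=0xbd r3=0x51  N=0 Z=0
after  1: r0=0x68 r1=0x17 r2=0x68 r3=0x51  N=0 Z=0
after  2: r0=0x40 r1=0x17 r2=0x68 r3=0x51  N=0 Z=0
after  3: r0=0x40 r1=0x57 r2=0x68 r3=0x51  N=0 Z=0
after  4: r0=0x40 r1=0x57 r2=0x39 r3=0x51  N=0 Z=0
after  5: r0=0x40 r1=0x57 r2=0x51 r3=0x51  N=0 Z=0
after  6: r0=0x40 r1=0x57 r2=0x57 r3=0x51  N=0 Z=0
-- IRQ taken; context saved, return-PC = 7 --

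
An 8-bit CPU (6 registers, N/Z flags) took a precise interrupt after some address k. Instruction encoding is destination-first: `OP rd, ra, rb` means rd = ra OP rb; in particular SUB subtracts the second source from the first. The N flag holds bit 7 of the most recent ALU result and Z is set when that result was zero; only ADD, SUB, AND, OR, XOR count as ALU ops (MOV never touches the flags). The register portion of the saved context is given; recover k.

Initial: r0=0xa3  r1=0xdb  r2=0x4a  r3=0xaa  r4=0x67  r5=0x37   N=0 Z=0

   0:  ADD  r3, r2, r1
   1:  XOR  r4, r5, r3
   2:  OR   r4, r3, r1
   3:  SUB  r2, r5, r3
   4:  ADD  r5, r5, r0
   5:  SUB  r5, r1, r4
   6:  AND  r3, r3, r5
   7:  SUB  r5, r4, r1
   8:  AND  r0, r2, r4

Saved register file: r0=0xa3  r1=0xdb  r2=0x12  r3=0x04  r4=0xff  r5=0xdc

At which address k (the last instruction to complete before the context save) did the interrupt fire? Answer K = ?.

after  0: r0=0xa3 r1=0xdb r2=0x4a r3=0x25 r4=0x67 r5=0x37  N=0 Z=0
after  1: r0=0xa3 r1=0xdb r2=0x4a r3=0x25 r4=0x12 r5=0x37  N=0 Z=0
after  2: r0=0xa3 r1=0xdb r2=0x4a r3=0x25 r4=0xff r5=0x37  N=1 Z=0
after  3: r0=0xa3 r1=0xdb r2=0x12 r3=0x25 r4=0xff r5=0x37  N=0 Z=0
after  4: r0=0xa3 r1=0xdb r2=0x12 r3=0x25 r4=0xff r5=0xda  N=1 Z=0
after  5: r0=0xa3 r1=0xdb r2=0x12 r3=0x25 r4=0xff r5=0xdc  N=1 Z=0
after  6: r0=0xa3 r1=0xdb r2=0x12 r3=0x04 r4=0xff r5=0xdc  N=0 Z=0
-- IRQ taken; context saved, return-PC = 7 --

K = 6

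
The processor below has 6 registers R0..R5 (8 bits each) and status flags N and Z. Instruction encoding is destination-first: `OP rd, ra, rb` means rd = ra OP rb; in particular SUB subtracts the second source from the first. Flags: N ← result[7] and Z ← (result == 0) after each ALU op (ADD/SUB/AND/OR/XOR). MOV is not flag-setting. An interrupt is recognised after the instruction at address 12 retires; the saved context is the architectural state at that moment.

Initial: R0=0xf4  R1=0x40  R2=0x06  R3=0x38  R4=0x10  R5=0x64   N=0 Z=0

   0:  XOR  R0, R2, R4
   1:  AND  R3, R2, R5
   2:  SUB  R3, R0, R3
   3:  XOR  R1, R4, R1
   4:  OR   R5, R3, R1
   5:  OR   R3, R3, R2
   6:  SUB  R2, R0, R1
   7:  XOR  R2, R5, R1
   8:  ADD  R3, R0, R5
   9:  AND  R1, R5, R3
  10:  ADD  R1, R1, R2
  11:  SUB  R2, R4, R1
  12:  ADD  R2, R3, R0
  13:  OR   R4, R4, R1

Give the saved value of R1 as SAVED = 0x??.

SAVED = 0x42

after  0: R0=0x16 R1=0x40 R2=0x06 R3=0x38 R4=0x10 R5=0x64  N=0 Z=0
after  1: R0=0x16 R1=0x40 R2=0x06 R3=0x04 R4=0x10 R5=0x64  N=0 Z=0
after  2: R0=0x16 R1=0x40 R2=0x06 R3=0x12 R4=0x10 R5=0x64  N=0 Z=0
after  3: R0=0x16 R1=0x50 R2=0x06 R3=0x12 R4=0x10 R5=0x64  N=0 Z=0
after  4: R0=0x16 R1=0x50 R2=0x06 R3=0x12 R4=0x10 R5=0x52  N=0 Z=0
after  5: R0=0x16 R1=0x50 R2=0x06 R3=0x16 R4=0x10 R5=0x52  N=0 Z=0
after  6: R0=0x16 R1=0x50 R2=0xc6 R3=0x16 R4=0x10 R5=0x52  N=1 Z=0
after  7: R0=0x16 R1=0x50 R2=0x02 R3=0x16 R4=0x10 R5=0x52  N=0 Z=0
after  8: R0=0x16 R1=0x50 R2=0x02 R3=0x68 R4=0x10 R5=0x52  N=0 Z=0
after  9: R0=0x16 R1=0x40 R2=0x02 R3=0x68 R4=0x10 R5=0x52  N=0 Z=0
after 10: R0=0x16 R1=0x42 R2=0x02 R3=0x68 R4=0x10 R5=0x52  N=0 Z=0
after 11: R0=0x16 R1=0x42 R2=0xce R3=0x68 R4=0x10 R5=0x52  N=1 Z=0
after 12: R0=0x16 R1=0x42 R2=0x7e R3=0x68 R4=0x10 R5=0x52  N=0 Z=0
-- IRQ taken; context saved, return-PC = 13 --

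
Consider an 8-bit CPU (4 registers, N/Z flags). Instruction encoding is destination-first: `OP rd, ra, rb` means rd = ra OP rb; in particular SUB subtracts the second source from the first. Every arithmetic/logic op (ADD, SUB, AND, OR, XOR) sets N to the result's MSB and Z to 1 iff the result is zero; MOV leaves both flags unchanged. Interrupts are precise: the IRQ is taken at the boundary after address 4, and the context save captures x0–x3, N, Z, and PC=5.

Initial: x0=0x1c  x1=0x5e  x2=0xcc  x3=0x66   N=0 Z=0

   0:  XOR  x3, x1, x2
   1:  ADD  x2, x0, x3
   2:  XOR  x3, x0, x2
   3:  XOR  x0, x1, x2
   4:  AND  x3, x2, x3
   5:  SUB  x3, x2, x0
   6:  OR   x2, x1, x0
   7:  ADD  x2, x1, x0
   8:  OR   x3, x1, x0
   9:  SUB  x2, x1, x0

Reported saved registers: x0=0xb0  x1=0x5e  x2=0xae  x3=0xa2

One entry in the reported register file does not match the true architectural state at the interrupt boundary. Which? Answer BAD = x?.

BAD = x0

after  0: x0=0x1c x1=0x5e x2=0xcc x3=0x92  N=1 Z=0
after  1: x0=0x1c x1=0x5e x2=0xae x3=0x92  N=1 Z=0
after  2: x0=0x1c x1=0x5e x2=0xae x3=0xb2  N=1 Z=0
after  3: x0=0xf0 x1=0x5e x2=0xae x3=0xb2  N=1 Z=0
after  4: x0=0xf0 x1=0x5e x2=0xae x3=0xa2  N=1 Z=0
-- IRQ taken; context saved, return-PC = 5 --
mismatch: x0: reported 0xb0 vs actual 0xf0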